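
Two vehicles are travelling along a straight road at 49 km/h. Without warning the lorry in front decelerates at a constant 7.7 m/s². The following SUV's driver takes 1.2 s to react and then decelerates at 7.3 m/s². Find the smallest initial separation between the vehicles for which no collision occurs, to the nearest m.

49 km/h ÷ 3.6 = 13.6111 m/s.
Leader travels v²/(2a_L) = 185.262 / 15.400 = 12.030 m before stopping.
Follower covers v·t_r = 13.6111 × 1.2 = 16.333 m while reacting, then v²/(2a_F) = 185.262 / 14.600 = 12.689 m while braking, for a total of 16.333 + 12.689 = 29.022 m.
Since a_F ≤ a_L and the follower starts braking later, the follower is never slower than the leader, so the closest approach is when both have stopped.
Minimum gap = 29.022 − 12.030 = 16.992 m.

Minimum gap ≈ 17 m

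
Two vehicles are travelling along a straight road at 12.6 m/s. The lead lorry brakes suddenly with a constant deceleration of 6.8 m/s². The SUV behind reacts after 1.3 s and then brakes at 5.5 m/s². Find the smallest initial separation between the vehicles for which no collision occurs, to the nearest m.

Minimum gap ≈ 19 m

Leader travels v²/(2a_L) = 158.760 / 13.600 = 11.674 m before stopping.
Follower covers v·t_r = 12.6000 × 1.3 = 16.380 m while reacting, then v²/(2a_F) = 158.760 / 11.000 = 14.433 m while braking, for a total of 16.380 + 14.433 = 30.813 m.
Since a_F ≤ a_L and the follower starts braking later, the follower is never slower than the leader, so the closest approach is when both have stopped.
Minimum gap = 30.813 − 11.674 = 19.139 m.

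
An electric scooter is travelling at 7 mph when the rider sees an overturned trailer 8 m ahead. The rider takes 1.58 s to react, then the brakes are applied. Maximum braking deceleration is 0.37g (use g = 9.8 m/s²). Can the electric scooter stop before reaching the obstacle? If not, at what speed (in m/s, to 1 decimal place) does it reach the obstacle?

Yes — it stops about 1.7 m short of the obstacle, so it never reaches it

7 mph × 0.44704 = 3.1293 m/s.
a = 0.37 × 9.8 = 3.626 m/s².
Reaction distance = 3.1293 × 1.58 = 4.944 m.
Braking distance = v²/(2a) = 9.793 / 7.252 = 1.350 m.
Total stopping distance = 4.944 + 1.350 = 6.294 m, vs 8 m available — it stops with 8 − 6.294 = 1.706 m to spare.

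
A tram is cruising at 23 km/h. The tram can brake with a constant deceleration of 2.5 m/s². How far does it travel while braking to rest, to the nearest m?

Braking distance ≈ 8 m

23 km/h ÷ 3.6 = 6.3889 m/s.
Braking distance = v²/(2a) = 6.3889² / (2 × 2.500) = 40.818 / 5.000 = 8.164 m.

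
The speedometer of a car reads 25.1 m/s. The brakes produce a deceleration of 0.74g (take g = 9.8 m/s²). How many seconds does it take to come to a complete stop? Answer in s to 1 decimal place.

Braking time ≈ 3.5 s

a = 0.74 × 9.8 = 7.252 m/s².
Braking time = v/a = 25.1000 / 7.252 = 3.461 s.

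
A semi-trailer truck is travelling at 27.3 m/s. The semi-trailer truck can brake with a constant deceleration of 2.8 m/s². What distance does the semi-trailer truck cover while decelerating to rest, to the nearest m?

Braking distance ≈ 133 m

Braking distance = v²/(2a) = 27.3000² / (2 × 2.800) = 745.290 / 5.600 = 133.088 m.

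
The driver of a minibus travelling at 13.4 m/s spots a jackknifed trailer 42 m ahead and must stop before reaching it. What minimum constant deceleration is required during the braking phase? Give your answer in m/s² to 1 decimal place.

Required deceleration ≈ 2.1 m/s²

v² = 2a·d ⇒ a = v²/(2d) = 13.4000² / (2 × 42.000) = 179.560 / 84.000 = 2.1376 m/s².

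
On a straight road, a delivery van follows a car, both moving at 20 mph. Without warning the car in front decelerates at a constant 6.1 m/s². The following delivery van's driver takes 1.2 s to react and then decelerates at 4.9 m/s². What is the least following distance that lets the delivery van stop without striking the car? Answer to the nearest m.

20 mph × 0.44704 = 8.9408 m/s.
Leader travels v²/(2a_L) = 79.938 / 12.200 = 6.552 m before stopping.
Follower covers v·t_r = 8.9408 × 1.2 = 10.729 m while reacting, then v²/(2a_F) = 79.938 / 9.800 = 8.157 m while braking, for a total of 10.729 + 8.157 = 18.886 m.
Since a_F ≤ a_L and the follower starts braking later, the follower is never slower than the leader, so the closest approach is when both have stopped.
Minimum gap = 18.886 − 6.552 = 12.334 m.

Minimum gap ≈ 12 m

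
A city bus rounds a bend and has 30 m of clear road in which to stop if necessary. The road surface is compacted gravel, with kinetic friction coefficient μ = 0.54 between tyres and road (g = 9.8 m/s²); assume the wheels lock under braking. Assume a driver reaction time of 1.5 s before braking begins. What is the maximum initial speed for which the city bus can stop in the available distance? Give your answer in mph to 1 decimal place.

Maximum speed ≈ 25.9 mph

a = μg = 0.54 × 9.8 = 5.292 m/s².
Stopping distance: v·t_r + v²/(2a) = 30 with t_r = 1.5 s and a = 5.292 m/s².
So v² + 15.876 v − 317.52 = 0.
Positive root: v = −a·t_r + √((a·t_r)² + 2a·d) = −7.938 + √(63.012 + 317.52) = 11.5692 m/s.
11.5692 m/s ÷ 0.44704 = 25.880 mph.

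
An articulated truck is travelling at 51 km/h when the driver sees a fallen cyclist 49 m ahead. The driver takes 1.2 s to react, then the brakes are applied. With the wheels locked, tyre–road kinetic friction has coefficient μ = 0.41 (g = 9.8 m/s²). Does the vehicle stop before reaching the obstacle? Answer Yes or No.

Yes

51 km/h ÷ 3.6 = 14.1667 m/s.
a = μg = 0.41 × 9.8 = 4.018 m/s².
Reaction distance = 14.1667 × 1.2 = 17.000 m.
Braking distance = v²/(2a) = 200.695 / 8.036 = 24.974 m.
Total stopping distance = 17.000 + 24.974 = 41.974 m, vs 49 m available — it stops with 49 − 41.974 = 7.026 m to spare.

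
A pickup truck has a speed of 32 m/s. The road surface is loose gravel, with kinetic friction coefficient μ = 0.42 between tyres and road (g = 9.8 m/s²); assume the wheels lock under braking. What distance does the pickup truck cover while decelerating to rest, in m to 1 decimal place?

Braking distance ≈ 124.4 m

a = μg = 0.42 × 9.8 = 4.116 m/s².
Braking distance = v²/(2a) = 32.0000² / (2 × 4.116) = 1024.000 / 8.232 = 124.393 m.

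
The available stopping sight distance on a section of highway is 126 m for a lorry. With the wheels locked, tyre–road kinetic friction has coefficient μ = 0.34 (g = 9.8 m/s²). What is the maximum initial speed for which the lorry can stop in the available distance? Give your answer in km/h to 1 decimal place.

Maximum speed ≈ 104.3 km/h

a = μg = 0.34 × 9.8 = 3.332 m/s².
v²/(2a) = d ⇒ v = √(2 × 3.332 × 126) = √839.66 = 28.9769 m/s.
28.9769 m/s × 3.6 = 104.317 km/h.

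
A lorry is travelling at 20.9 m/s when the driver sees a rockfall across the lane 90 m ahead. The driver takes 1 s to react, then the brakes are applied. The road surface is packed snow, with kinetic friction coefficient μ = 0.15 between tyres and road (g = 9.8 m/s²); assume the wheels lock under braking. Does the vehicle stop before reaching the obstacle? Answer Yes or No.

a = μg = 0.15 × 9.8 = 1.470 m/s².
Reaction distance = 20.9000 × 1 = 20.900 m.
Braking distance = v²/(2a) = 436.810 / 2.940 = 148.575 m.
Total stopping distance = 20.900 + 148.575 = 169.475 m, vs 90 m available — it cannot stop in time and overshoots by 169.475 − 90 = 79.475 m.

No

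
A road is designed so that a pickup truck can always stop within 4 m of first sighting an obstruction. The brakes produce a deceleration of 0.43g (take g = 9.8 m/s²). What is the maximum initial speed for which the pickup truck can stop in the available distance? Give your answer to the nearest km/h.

a = 0.43 × 9.8 = 4.214 m/s².
v²/(2a) = d ⇒ v = √(2 × 4.214 × 4) = √33.71 = 5.8060 m/s.
5.8060 m/s × 3.6 = 20.902 km/h.

Maximum speed ≈ 21 km/h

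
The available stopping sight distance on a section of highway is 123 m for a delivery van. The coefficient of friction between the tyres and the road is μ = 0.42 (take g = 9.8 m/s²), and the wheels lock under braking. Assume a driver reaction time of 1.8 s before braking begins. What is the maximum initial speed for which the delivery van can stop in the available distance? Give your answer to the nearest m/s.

a = μg = 0.42 × 9.8 = 4.116 m/s².
Stopping distance: v·t_r + v²/(2a) = 123 with t_r = 1.8 s and a = 4.116 m/s².
So v² + 14.818 v − 1012.54 = 0.
Positive root: v = −a·t_r + √((a·t_r)² + 2a·d) = −7.409 + √(54.893 + 1012.54) = 25.2626 m/s.

Maximum speed ≈ 25 m/s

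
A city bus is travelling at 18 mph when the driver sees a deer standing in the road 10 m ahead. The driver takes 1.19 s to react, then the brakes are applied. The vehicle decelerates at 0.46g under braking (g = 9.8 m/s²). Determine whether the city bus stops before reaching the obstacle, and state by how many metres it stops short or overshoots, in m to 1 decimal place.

No — it overshoots by 6.8 m

18 mph × 0.44704 = 8.0467 m/s.
a = 0.46 × 9.8 = 4.508 m/s².
Reaction distance = 8.0467 × 1.19 = 9.576 m.
Braking distance = v²/(2a) = 64.749 / 9.016 = 7.182 m.
Total stopping distance = 9.576 + 7.182 = 16.758 m, vs 10 m available — it cannot stop in time and overshoots by 16.758 − 10 = 6.758 m.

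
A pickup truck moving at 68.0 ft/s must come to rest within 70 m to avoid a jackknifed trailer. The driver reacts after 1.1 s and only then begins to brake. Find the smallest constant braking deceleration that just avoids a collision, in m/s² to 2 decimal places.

Required deceleration ≈ 4.55 m/s²

68 ft/s × 0.3048 = 20.7264 m/s.
Distance covered during reaction = 20.7264 × 1.1 = 22.799 m.
Distance available for braking: 70 − 22.799 = 47.201 m.
v² = 2a·d ⇒ a = v²/(2d) = 20.7264² / (2 × 47.201) = 429.584 / 94.402 = 4.5506 m/s².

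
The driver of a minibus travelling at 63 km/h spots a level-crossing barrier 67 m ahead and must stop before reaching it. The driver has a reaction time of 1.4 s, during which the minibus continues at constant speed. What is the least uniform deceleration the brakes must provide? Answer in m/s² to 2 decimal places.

Required deceleration ≈ 3.60 m/s²

63 km/h ÷ 3.6 = 17.5000 m/s.
Distance covered during reaction = 17.5000 × 1.4 = 24.500 m.
Distance available for braking: 67 − 24.500 = 42.500 m.
v² = 2a·d ⇒ a = v²/(2d) = 17.5000² / (2 × 42.500) = 306.250 / 85.000 = 3.6029 m/s².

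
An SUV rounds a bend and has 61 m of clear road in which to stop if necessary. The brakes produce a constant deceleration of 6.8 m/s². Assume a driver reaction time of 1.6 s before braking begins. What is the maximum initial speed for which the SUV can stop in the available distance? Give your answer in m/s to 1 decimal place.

Maximum speed ≈ 19.9 m/s

Stopping distance: v·t_r + v²/(2a) = 61 with t_r = 1.6 s and a = 6.800 m/s².
So v² + 21.760 v − 829.60 = 0.
Positive root: v = −a·t_r + √((a·t_r)² + 2a·d) = −10.880 + √(118.374 + 829.60) = 19.9092 m/s.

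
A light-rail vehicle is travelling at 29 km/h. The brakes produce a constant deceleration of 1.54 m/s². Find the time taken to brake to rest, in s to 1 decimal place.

29 km/h ÷ 3.6 = 8.0556 m/s.
Braking time = v/a = 8.0556 / 1.540 = 5.231 s.

Braking time ≈ 5.2 s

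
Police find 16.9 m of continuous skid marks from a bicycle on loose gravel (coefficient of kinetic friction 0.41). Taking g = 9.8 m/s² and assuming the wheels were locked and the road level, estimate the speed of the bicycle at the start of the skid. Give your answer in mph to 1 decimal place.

Initial speed ≈ 26.1 mph

Deceleration a = μg = 0.41 × 9.8 = 4.018 m/s².
v = √(2a·d) = √(2 × 4.018 × 16.9) = √135.808 = 11.6537 m/s.
= 11.6537 ÷ 0.44704 = 26.069 mph.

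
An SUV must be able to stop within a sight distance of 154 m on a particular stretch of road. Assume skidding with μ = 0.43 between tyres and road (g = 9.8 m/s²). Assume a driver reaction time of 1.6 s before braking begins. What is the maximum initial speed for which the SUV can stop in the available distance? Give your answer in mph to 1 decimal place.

a = μg = 0.43 × 9.8 = 4.214 m/s².
Stopping distance: v·t_r + v²/(2a) = 154 with t_r = 1.6 s and a = 4.214 m/s².
So v² + 13.485 v − 1297.91 = 0.
Positive root: v = −a·t_r + √((a·t_r)² + 2a·d) = −6.742 + √(45.455 + 1297.91) = 29.9099 m/s.
29.9099 m/s ÷ 0.44704 = 66.907 mph.

Maximum speed ≈ 66.9 mph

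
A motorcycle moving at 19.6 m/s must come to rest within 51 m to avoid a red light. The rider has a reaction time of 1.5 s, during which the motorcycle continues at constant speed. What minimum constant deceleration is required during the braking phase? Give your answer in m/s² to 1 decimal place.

Distance covered during reaction = 19.6000 × 1.5 = 29.400 m.
Distance available for braking: 51 − 29.400 = 21.600 m.
v² = 2a·d ⇒ a = v²/(2d) = 19.6000² / (2 × 21.600) = 384.160 / 43.200 = 8.8926 m/s².

Required deceleration ≈ 8.9 m/s²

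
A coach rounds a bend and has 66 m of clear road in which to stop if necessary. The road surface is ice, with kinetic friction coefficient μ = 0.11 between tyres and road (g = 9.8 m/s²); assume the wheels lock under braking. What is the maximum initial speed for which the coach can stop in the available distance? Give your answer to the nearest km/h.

a = μg = 0.11 × 9.8 = 1.078 m/s².
v²/(2a) = d ⇒ v = √(2 × 1.078 × 66) = √142.30 = 11.9290 m/s.
11.9290 m/s × 3.6 = 42.944 km/h.

Maximum speed ≈ 43 km/h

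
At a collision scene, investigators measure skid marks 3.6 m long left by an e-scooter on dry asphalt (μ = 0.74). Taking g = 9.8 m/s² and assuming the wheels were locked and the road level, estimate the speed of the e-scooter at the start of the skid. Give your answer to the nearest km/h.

Initial speed ≈ 26 km/h

Deceleration a = μg = 0.74 × 9.8 = 7.252 m/s².
v = √(2a·d) = √(2 × 7.252 × 3.6) = √52.214 = 7.2259 m/s.
= 7.2259 × 3.6 = 26.013 km/h.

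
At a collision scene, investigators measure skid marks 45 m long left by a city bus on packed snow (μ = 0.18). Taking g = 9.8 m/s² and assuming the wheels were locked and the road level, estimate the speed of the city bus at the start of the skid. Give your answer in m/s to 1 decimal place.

Deceleration a = μg = 0.18 × 9.8 = 1.764 m/s².
v = √(2a·d) = √(2 × 1.764 × 45) = √158.760 = 12.6000 m/s.

Initial speed ≈ 12.6 m/s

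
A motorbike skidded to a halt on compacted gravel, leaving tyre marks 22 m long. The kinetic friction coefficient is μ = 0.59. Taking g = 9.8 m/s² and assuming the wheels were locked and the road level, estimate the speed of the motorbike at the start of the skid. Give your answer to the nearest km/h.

Deceleration a = μg = 0.59 × 9.8 = 5.782 m/s².
v = √(2a·d) = √(2 × 5.782 × 22) = √254.408 = 15.9502 m/s.
= 15.9502 × 3.6 = 57.421 km/h.

Initial speed ≈ 57 km/h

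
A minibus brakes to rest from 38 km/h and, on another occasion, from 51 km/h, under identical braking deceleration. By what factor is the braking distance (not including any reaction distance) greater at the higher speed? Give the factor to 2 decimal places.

Braking distance d = v²/(2a), so with a fixed, d ∝ v².
Factor = (51/38)² = 1.3421² = 1.8012.

Factor ≈ 1.80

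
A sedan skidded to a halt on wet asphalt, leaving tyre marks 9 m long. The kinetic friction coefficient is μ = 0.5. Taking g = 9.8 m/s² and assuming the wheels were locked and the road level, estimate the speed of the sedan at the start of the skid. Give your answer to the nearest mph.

Initial speed ≈ 21 mph

Deceleration a = μg = 0.5 × 9.8 = 4.900 m/s².
v = √(2a·d) = √(2 × 4.900 × 9) = √88.200 = 9.3915 m/s.
= 9.3915 ÷ 0.44704 = 21.008 mph.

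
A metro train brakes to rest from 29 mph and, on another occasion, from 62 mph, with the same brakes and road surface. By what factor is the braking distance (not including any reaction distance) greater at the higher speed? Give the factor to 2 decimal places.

Factor ≈ 4.57

Braking distance d = v²/(2a), so with a fixed, d ∝ v².
Factor = (62/29)² = 2.1379² = 4.5706.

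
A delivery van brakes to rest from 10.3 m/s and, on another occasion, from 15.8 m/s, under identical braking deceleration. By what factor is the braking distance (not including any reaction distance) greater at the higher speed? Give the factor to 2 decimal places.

Factor ≈ 2.35

Braking distance d = v²/(2a), so with a fixed, d ∝ v².
Factor = (15.8/10.3)² = 1.5340² = 2.3532.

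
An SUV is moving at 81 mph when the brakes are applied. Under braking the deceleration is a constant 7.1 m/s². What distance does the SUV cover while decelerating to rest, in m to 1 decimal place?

81 mph × 0.44704 = 36.2102 m/s.
Braking distance = v²/(2a) = 36.2102² / (2 × 7.100) = 1311.179 / 14.200 = 92.337 m.

Braking distance ≈ 92.3 m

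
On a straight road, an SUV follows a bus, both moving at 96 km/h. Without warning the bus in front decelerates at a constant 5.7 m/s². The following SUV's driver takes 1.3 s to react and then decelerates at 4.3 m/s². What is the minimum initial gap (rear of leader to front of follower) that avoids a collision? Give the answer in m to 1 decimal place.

96 km/h ÷ 3.6 = 26.6667 m/s.
Leader travels v²/(2a_L) = 711.113 / 11.400 = 62.378 m before stopping.
Follower covers v·t_r = 26.6667 × 1.3 = 34.667 m while reacting, then v²/(2a_F) = 711.113 / 8.600 = 82.688 m while braking, for a total of 34.667 + 82.688 = 117.355 m.
Since a_F ≤ a_L and the follower starts braking later, the follower is never slower than the leader, so the closest approach is when both have stopped.
Minimum gap = 117.355 − 62.378 = 54.977 m.

Minimum gap ≈ 55.0 m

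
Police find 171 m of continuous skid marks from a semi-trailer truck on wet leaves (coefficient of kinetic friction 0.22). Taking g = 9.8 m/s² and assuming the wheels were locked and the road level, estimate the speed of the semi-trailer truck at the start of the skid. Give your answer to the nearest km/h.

Initial speed ≈ 98 km/h

Deceleration a = μg = 0.22 × 9.8 = 2.156 m/s².
v = √(2a·d) = √(2 × 2.156 × 171) = √737.352 = 27.1542 m/s.
= 27.1542 × 3.6 = 97.755 km/h.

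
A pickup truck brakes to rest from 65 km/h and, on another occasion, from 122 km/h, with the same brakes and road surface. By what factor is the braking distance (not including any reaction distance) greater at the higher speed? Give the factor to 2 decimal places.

Braking distance d = v²/(2a), so with a fixed, d ∝ v².
Factor = (122/65)² = 1.8769² = 3.5228.

Factor ≈ 3.52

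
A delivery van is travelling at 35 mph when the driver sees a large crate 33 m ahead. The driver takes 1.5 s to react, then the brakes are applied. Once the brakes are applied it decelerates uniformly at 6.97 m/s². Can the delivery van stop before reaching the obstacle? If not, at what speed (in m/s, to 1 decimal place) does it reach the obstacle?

No — it strikes the obstacle at 10.6 m/s

35 mph × 0.44704 = 15.6464 m/s.
Reaction distance = 15.6464 × 1.5 = 23.470 m.
Braking distance needed to stop: v²/(2a) = 244.810 / 13.940 = 17.562 m, so total needed = 23.470 + 17.562 = 41.032 m > 33 m — it cannot stop.
Distance remaining when braking begins: 33 − 23.470 = 9.530 m.
v² = v₀² − 2a·d = 244.810 − 2 × 6.970 × 9.530 = 111.962 m²/s².
v = √111.962 = 10.581 m/s.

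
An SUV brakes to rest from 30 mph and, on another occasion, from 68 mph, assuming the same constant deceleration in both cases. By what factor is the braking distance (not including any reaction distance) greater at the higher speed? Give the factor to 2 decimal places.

Braking distance d = v²/(2a), so with a fixed, d ∝ v².
Factor = (68/30)² = 2.2667² = 5.1379.

Factor ≈ 5.14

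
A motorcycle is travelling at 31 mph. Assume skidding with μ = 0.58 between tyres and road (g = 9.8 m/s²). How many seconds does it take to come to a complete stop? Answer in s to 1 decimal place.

31 mph × 0.44704 = 13.8582 m/s.
a = μg = 0.58 × 9.8 = 5.684 m/s².
Braking time = v/a = 13.8582 / 5.684 = 2.438 s.

Braking time ≈ 2.4 s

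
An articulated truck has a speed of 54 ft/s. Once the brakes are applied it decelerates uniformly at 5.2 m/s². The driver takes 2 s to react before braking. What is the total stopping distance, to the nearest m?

Total stopping distance ≈ 59 m

54 ft/s × 0.3048 = 16.4592 m/s.
Reaction distance = v·t_r = 16.4592 × 2 = 32.918 m.
Braking distance = v²/(2a) = 16.4592² / (2 × 5.200) = 270.905 / 10.400 = 26.049 m.
Total = 32.918 + 26.049 = 58.967 m.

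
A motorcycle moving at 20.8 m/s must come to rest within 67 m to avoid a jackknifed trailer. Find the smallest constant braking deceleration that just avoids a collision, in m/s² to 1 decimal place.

Required deceleration ≈ 3.2 m/s²

v² = 2a·d ⇒ a = v²/(2d) = 20.8000² / (2 × 67.000) = 432.640 / 134.000 = 3.2287 m/s².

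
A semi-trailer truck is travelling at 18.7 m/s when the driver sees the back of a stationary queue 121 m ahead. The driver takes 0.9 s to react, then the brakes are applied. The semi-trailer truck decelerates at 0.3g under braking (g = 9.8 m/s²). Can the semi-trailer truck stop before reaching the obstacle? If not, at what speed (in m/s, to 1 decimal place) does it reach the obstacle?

Yes — it stops about 44.7 m short of the obstacle, so it never reaches it

a = 0.3 × 9.8 = 2.940 m/s².
Reaction distance = 18.7000 × 0.9 = 16.830 m.
Braking distance = v²/(2a) = 349.690 / 5.880 = 59.471 m.
Total stopping distance = 16.830 + 59.471 = 76.301 m, vs 121 m available — it stops with 121 − 76.301 = 44.699 m to spare.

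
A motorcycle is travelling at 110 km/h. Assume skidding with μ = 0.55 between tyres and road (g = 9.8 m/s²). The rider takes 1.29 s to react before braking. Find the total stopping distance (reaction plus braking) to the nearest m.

110 km/h ÷ 3.6 = 30.5556 m/s.
a = μg = 0.55 × 9.8 = 5.390 m/s².
Reaction distance = v·t_r = 30.5556 × 1.29 = 39.417 m.
Braking distance = v²/(2a) = 30.5556² / (2 × 5.390) = 933.645 / 10.780 = 86.609 m.
Total = 39.417 + 86.609 = 126.026 m.

Total stopping distance ≈ 126 m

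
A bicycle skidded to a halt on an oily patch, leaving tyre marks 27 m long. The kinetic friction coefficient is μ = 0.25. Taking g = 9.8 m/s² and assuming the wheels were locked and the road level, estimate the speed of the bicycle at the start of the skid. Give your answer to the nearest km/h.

Initial speed ≈ 41 km/h

Deceleration a = μg = 0.25 × 9.8 = 2.450 m/s².
v = √(2a·d) = √(2 × 2.450 × 27) = √132.300 = 11.5022 m/s.
= 11.5022 × 3.6 = 41.408 km/h.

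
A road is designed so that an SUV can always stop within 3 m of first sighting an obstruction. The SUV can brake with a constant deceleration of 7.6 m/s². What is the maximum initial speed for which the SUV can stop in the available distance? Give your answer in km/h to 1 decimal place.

Maximum speed ≈ 24.3 km/h

v²/(2a) = d ⇒ v = √(2 × 7.600 × 3) = √45.60 = 6.7528 m/s.
6.7528 m/s × 3.6 = 24.310 km/h.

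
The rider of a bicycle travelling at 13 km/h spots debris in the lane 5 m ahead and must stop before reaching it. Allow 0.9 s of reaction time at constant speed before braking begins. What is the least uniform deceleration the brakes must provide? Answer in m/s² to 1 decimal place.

13 km/h ÷ 3.6 = 3.6111 m/s.
Distance covered during reaction = 3.6111 × 0.9 = 3.250 m.
Distance available for braking: 5 − 3.250 = 1.750 m.
v² = 2a·d ⇒ a = v²/(2d) = 3.6111² / (2 × 1.750) = 13.040 / 3.500 = 3.7257 m/s².

Required deceleration ≈ 3.7 m/s²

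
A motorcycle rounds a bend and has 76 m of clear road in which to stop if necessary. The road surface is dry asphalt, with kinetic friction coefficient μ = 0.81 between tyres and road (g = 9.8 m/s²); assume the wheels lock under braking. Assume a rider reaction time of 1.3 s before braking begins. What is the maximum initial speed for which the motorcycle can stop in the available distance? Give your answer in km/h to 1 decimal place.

a = μg = 0.81 × 9.8 = 7.938 m/s².
Stopping distance: v·t_r + v²/(2a) = 76 with t_r = 1.3 s and a = 7.938 m/s².
So v² + 20.639 v − 1206.58 = 0.
Positive root: v = −a·t_r + √((a·t_r)² + 2a·d) = −10.319 + √(106.482 + 1206.58) = 25.9172 m/s.
25.9172 m/s × 3.6 = 93.302 km/h.

Maximum speed ≈ 93.3 km/h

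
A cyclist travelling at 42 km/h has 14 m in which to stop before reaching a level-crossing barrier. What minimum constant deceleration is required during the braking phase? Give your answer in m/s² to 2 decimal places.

42 km/h ÷ 3.6 = 11.6667 m/s.
v² = 2a·d ⇒ a = v²/(2d) = 11.6667² / (2 × 14.000) = 136.112 / 28.000 = 4.8611 m/s².

Required deceleration ≈ 4.86 m/s²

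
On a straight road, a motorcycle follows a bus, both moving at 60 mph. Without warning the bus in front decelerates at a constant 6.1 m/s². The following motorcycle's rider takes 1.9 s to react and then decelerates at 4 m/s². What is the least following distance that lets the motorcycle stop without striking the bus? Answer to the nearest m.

60 mph × 0.44704 = 26.8224 m/s.
Leader travels v²/(2a_L) = 719.441 / 12.200 = 58.971 m before stopping.
Follower covers v·t_r = 26.8224 × 1.9 = 50.963 m while reacting, then v²/(2a_F) = 719.441 / 8.000 = 89.930 m while braking, for a total of 50.963 + 89.930 = 140.893 m.
Since a_F ≤ a_L and the follower starts braking later, the follower is never slower than the leader, so the closest approach is when both have stopped.
Minimum gap = 140.893 − 58.971 = 81.922 m.

Minimum gap ≈ 82 m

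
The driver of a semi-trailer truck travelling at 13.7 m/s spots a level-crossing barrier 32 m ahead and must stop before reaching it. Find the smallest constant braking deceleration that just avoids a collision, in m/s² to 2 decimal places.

v² = 2a·d ⇒ a = v²/(2d) = 13.7000² / (2 × 32.000) = 187.690 / 64.000 = 2.9327 m/s².

Required deceleration ≈ 2.93 m/s²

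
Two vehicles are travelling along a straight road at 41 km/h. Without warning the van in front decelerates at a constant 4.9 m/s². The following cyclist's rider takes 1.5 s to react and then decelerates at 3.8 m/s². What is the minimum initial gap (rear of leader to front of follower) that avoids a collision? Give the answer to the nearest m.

41 km/h ÷ 3.6 = 11.3889 m/s.
Leader travels v²/(2a_L) = 129.707 / 9.800 = 13.235 m before stopping.
Follower covers v·t_r = 11.3889 × 1.5 = 17.083 m while reacting, then v²/(2a_F) = 129.707 / 7.600 = 17.067 m while braking, for a total of 17.083 + 17.067 = 34.150 m.
Since a_F ≤ a_L and the follower starts braking later, the follower is never slower than the leader, so the closest approach is when both have stopped.
Minimum gap = 34.150 − 13.235 = 20.915 m.

Minimum gap ≈ 21 m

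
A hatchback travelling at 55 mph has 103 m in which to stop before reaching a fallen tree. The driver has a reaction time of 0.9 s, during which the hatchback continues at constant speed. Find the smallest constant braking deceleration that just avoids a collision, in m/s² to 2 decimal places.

55 mph × 0.44704 = 24.5872 m/s.
Distance covered during reaction = 24.5872 × 0.9 = 22.128 m.
Distance available for braking: 103 − 22.128 = 80.872 m.
v² = 2a·d ⇒ a = v²/(2d) = 24.5872² / (2 × 80.872) = 604.530 / 161.744 = 3.7376 m/s².

Required deceleration ≈ 3.74 m/s²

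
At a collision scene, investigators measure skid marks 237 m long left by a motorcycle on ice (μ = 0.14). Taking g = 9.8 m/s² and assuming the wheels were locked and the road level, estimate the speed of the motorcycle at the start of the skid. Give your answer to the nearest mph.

Deceleration a = μg = 0.14 × 9.8 = 1.372 m/s².
v = √(2a·d) = √(2 × 1.372 × 237) = √650.328 = 25.5015 m/s.
= 25.5015 ÷ 0.44704 = 57.045 mph.

Initial speed ≈ 57 mph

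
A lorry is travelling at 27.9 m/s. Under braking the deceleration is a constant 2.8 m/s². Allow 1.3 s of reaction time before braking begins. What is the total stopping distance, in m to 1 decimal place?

Reaction distance = v·t_r = 27.9000 × 1.3 = 36.270 m.
Braking distance = v²/(2a) = 27.9000² / (2 × 2.800) = 778.410 / 5.600 = 139.002 m.
Total = 36.270 + 139.002 = 175.272 m.

Total stopping distance ≈ 175.3 m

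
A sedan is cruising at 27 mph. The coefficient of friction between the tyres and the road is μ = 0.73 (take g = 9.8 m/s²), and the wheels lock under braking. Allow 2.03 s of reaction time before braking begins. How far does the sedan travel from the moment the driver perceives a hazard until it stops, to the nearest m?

27 mph × 0.44704 = 12.0701 m/s.
a = μg = 0.73 × 9.8 = 7.154 m/s².
Reaction distance = v·t_r = 12.0701 × 2.03 = 24.502 m.
Braking distance = v²/(2a) = 12.0701² / (2 × 7.154) = 145.687 / 14.308 = 10.182 m.
Total = 24.502 + 10.182 = 34.684 m.

Total stopping distance ≈ 35 m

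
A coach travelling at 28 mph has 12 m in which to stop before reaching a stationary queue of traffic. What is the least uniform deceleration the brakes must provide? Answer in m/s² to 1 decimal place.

28 mph × 0.44704 = 12.5171 m/s.
v² = 2a·d ⇒ a = v²/(2d) = 12.5171² / (2 × 12.000) = 156.678 / 24.000 = 6.5282 m/s².

Required deceleration ≈ 6.5 m/s²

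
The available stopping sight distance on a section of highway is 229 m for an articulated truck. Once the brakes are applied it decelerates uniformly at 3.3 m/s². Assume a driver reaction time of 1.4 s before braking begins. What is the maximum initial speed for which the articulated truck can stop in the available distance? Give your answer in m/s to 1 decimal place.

Maximum speed ≈ 34.5 m/s

Stopping distance: v·t_r + v²/(2a) = 229 with t_r = 1.4 s and a = 3.300 m/s².
So v² + 9.240 v − 1511.40 = 0.
Positive root: v = −a·t_r + √((a·t_r)² + 2a·d) = −4.620 + √(21.344 + 1511.40) = 34.5303 m/s.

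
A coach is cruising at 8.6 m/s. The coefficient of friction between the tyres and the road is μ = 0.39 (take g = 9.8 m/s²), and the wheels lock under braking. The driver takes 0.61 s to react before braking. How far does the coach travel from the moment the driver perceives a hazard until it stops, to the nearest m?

a = μg = 0.39 × 9.8 = 3.822 m/s².
Reaction distance = v·t_r = 8.6000 × 0.61 = 5.246 m.
Braking distance = v²/(2a) = 8.6000² / (2 × 3.822) = 73.960 / 7.644 = 9.676 m.
Total = 5.246 + 9.676 = 14.922 m.

Total stopping distance ≈ 15 m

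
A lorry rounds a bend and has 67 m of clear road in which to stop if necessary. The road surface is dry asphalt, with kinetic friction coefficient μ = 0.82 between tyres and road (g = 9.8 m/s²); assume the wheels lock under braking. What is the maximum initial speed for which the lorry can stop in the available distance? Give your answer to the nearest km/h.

a = μg = 0.82 × 9.8 = 8.036 m/s².
v²/(2a) = d ⇒ v = √(2 × 8.036 × 67) = √1076.82 = 32.8149 m/s.
32.8149 m/s × 3.6 = 118.134 km/h.

Maximum speed ≈ 118 km/h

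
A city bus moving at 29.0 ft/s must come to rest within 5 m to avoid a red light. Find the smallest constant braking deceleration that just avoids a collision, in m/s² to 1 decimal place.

29 ft/s × 0.3048 = 8.8392 m/s.
v² = 2a·d ⇒ a = v²/(2d) = 8.8392² / (2 × 5.000) = 78.131 / 10.000 = 7.8131 m/s².

Required deceleration ≈ 7.8 m/s²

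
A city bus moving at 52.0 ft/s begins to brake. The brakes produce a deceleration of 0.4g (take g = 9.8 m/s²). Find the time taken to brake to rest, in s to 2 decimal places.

Braking time ≈ 4.04 s

52 ft/s × 0.3048 = 15.8496 m/s.
a = 0.4 × 9.8 = 3.920 m/s².
Braking time = v/a = 15.8496 / 3.920 = 4.043 s.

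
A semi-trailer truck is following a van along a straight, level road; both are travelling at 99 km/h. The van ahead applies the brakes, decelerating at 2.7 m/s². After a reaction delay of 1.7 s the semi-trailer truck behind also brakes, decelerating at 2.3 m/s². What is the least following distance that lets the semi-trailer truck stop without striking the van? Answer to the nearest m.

Minimum gap ≈ 71 m

99 km/h ÷ 3.6 = 27.5000 m/s.
Leader travels v²/(2a_L) = 756.250 / 5.400 = 140.046 m before stopping.
Follower covers v·t_r = 27.5000 × 1.7 = 46.750 m while reacting, then v²/(2a_F) = 756.250 / 4.600 = 164.402 m while braking, for a total of 46.750 + 164.402 = 211.152 m.
Since a_F ≤ a_L and the follower starts braking later, the follower is never slower than the leader, so the closest approach is when both have stopped.
Minimum gap = 211.152 − 140.046 = 71.106 m.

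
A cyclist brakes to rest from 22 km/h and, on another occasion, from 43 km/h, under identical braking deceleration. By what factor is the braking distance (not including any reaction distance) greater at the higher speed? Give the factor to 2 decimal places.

Factor ≈ 3.82

Braking distance d = v²/(2a), so with a fixed, d ∝ v².
Factor = (43/22)² = 1.9545² = 3.8201.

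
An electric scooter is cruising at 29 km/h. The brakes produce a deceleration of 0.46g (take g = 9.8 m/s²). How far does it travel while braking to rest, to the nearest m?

29 km/h ÷ 3.6 = 8.0556 m/s.
a = 0.46 × 9.8 = 4.508 m/s².
Braking distance = v²/(2a) = 8.0556² / (2 × 4.508) = 64.893 / 9.016 = 7.198 m.

Braking distance ≈ 7 m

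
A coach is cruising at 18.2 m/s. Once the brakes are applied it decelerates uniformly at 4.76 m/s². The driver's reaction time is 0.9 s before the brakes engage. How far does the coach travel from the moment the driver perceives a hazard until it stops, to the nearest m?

Reaction distance = v·t_r = 18.2000 × 0.9 = 16.380 m.
Braking distance = v²/(2a) = 18.2000² / (2 × 4.760) = 331.240 / 9.520 = 34.794 m.
Total = 16.380 + 34.794 = 51.174 m.

Total stopping distance ≈ 51 m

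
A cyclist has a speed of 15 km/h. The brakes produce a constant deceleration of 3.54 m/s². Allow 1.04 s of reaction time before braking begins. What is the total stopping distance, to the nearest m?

15 km/h ÷ 3.6 = 4.1667 m/s.
Reaction distance = v·t_r = 4.1667 × 1.04 = 4.333 m.
Braking distance = v²/(2a) = 4.1667² / (2 × 3.540) = 17.361 / 7.080 = 2.452 m.
Total = 4.333 + 2.452 = 6.785 m.

Total stopping distance ≈ 7 m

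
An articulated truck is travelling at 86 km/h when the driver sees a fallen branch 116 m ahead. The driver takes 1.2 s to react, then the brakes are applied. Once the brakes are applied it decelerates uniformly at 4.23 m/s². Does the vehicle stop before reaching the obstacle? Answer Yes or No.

86 km/h ÷ 3.6 = 23.8889 m/s.
Reaction distance = 23.8889 × 1.2 = 28.667 m.
Braking distance = v²/(2a) = 570.680 / 8.460 = 67.456 m.
Total stopping distance = 28.667 + 67.456 = 96.123 m, vs 116 m available — it stops with 116 − 96.123 = 19.877 m to spare.

Yes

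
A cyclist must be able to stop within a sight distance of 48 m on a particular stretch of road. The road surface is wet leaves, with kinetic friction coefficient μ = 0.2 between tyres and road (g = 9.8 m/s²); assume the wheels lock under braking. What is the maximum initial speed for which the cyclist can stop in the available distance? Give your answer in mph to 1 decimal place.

a = μg = 0.2 × 9.8 = 1.960 m/s².
v²/(2a) = d ⇒ v = √(2 × 1.960 × 48) = √188.16 = 13.7171 m/s.
13.7171 m/s ÷ 0.44704 = 30.684 mph.

Maximum speed ≈ 30.7 mph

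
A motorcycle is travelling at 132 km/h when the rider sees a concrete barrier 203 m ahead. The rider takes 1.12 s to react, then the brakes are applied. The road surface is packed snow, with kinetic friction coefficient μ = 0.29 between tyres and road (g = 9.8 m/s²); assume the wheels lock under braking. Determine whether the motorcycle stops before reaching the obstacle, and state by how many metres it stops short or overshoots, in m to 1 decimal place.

132 km/h ÷ 3.6 = 36.6667 m/s.
a = μg = 0.29 × 9.8 = 2.842 m/s².
Reaction distance = 36.6667 × 1.12 = 41.067 m.
Braking distance = v²/(2a) = 1344.447 / 5.684 = 236.532 m.
Total stopping distance = 41.067 + 236.532 = 277.599 m, vs 203 m available — it cannot stop in time and overshoots by 277.599 − 203 = 74.599 m.

No — it overshoots by 74.6 m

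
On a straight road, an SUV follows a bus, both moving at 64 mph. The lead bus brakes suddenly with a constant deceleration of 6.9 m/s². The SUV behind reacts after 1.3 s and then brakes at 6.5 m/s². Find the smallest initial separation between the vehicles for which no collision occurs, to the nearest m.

Minimum gap ≈ 41 m

64 mph × 0.44704 = 28.6106 m/s.
Leader travels v²/(2a_L) = 818.566 / 13.800 = 59.316 m before stopping.
Follower covers v·t_r = 28.6106 × 1.3 = 37.194 m while reacting, then v²/(2a_F) = 818.566 / 13.000 = 62.967 m while braking, for a total of 37.194 + 62.967 = 100.161 m.
Since a_F ≤ a_L and the follower starts braking later, the follower is never slower than the leader, so the closest approach is when both have stopped.
Minimum gap = 100.161 − 59.316 = 40.845 m.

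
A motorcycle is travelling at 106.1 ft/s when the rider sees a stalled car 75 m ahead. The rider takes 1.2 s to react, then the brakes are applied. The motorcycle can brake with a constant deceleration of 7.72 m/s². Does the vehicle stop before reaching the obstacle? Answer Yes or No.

No

106.1 ft/s × 0.3048 = 32.3393 m/s.
Reaction distance = 32.3393 × 1.2 = 38.807 m.
Braking distance = v²/(2a) = 1045.830 / 15.440 = 67.735 m.
Total stopping distance = 38.807 + 67.735 = 106.542 m, vs 75 m available — it cannot stop in time and overshoots by 106.542 − 75 = 31.542 m.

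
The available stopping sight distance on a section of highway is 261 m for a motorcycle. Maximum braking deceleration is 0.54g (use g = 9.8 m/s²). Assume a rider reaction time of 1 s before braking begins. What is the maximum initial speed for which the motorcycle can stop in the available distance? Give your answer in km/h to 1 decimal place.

Maximum speed ≈ 171.1 km/h

a = 0.54 × 9.8 = 5.292 m/s².
Stopping distance: v·t_r + v²/(2a) = 261 with t_r = 1 s and a = 5.292 m/s².
So v² + 10.584 v − 2762.42 = 0.
Positive root: v = −a·t_r + √((a·t_r)² + 2a·d) = −5.292 + √(28.005 + 2762.42) = 47.5325 m/s.
47.5325 m/s × 3.6 = 171.117 km/h.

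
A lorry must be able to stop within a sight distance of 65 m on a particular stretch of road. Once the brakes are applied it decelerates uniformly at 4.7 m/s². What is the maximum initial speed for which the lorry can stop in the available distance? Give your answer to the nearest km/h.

Maximum speed ≈ 89 km/h

v²/(2a) = d ⇒ v = √(2 × 4.700 × 65) = √611.00 = 24.7184 m/s.
24.7184 m/s × 3.6 = 88.986 km/h.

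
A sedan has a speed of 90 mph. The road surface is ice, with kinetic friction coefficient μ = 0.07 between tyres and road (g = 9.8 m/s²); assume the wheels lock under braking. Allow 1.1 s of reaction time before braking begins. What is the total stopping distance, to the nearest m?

90 mph × 0.44704 = 40.2336 m/s.
a = μg = 0.07 × 9.8 = 0.686 m/s².
Reaction distance = v·t_r = 40.2336 × 1.1 = 44.257 m.
Braking distance = v²/(2a) = 40.2336² / (2 × 0.686) = 1618.743 / 1.372 = 1179.842 m.
Total = 44.257 + 1179.842 = 1224.099 m.

Total stopping distance ≈ 1224 m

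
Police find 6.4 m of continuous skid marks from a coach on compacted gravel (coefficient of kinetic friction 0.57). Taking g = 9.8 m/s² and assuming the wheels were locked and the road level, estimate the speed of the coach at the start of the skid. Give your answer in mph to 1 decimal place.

Deceleration a = μg = 0.57 × 9.8 = 5.586 m/s².
v = √(2a·d) = √(2 × 5.586 × 6.4) = √71.501 = 8.4558 m/s.
= 8.4558 ÷ 0.44704 = 18.915 mph.

Initial speed ≈ 18.9 mph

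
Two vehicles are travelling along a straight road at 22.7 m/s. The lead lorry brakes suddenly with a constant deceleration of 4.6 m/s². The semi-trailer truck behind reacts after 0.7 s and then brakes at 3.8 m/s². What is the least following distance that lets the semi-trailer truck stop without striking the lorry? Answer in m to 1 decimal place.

Minimum gap ≈ 27.7 m

Leader travels v²/(2a_L) = 515.290 / 9.200 = 56.010 m before stopping.
Follower covers v·t_r = 22.7000 × 0.7 = 15.890 m while reacting, then v²/(2a_F) = 515.290 / 7.600 = 67.801 m while braking, for a total of 15.890 + 67.801 = 83.691 m.
Since a_F ≤ a_L and the follower starts braking later, the follower is never slower than the leader, so the closest approach is when both have stopped.
Minimum gap = 83.691 − 56.010 = 27.681 m.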